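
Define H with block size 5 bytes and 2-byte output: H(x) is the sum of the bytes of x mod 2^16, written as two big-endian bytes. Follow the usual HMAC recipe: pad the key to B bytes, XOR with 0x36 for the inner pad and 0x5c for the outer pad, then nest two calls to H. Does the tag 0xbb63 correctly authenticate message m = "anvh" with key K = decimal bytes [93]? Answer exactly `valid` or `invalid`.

invalid

Key decimal bytes [93] = 5d is 1 byte ≤ B = 5; zero-pad to 5 bytes: K' = 5d 00 00 00 00.
K' ⊕ ipad = 6b 36 36 36 36; K' ⊕ opad = 01 5c 5c 5c 5c.
Inner hash: sum = 107+54+54+54+54+97+110+118+104 = 752 → 02 f0.
Outer hash (recomputed tag): sum = 1+92+92+92+92+2+240 = 611 → 02 63.
Recomputed tag = 0263; claimed = bb63 → mismatch.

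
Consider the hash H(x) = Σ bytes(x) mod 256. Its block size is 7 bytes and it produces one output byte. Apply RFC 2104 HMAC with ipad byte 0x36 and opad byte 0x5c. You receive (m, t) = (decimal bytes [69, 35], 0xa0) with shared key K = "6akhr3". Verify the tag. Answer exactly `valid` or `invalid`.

Key "6akhr3" = 36 61 6b 68 72 33 is 6 bytes ≤ B = 7; zero-pad to 7 bytes: K' = 36 61 6b 68 72 33 00.
K' ⊕ ipad = 00 57 5d 5e 44 05 36; K' ⊕ opad = 6a 3d 37 34 2e 6f 5c.
Inner hash: sum = 0+87+93+94+68+5+54+69+35 = 505; mod 256 = 249 → f9.
Outer hash (recomputed tag): sum = 106+61+55+52+46+111+92+249 = 772; mod 256 = 4 → 04.
Recomputed tag = 04; claimed = a0 → mismatch.

invalid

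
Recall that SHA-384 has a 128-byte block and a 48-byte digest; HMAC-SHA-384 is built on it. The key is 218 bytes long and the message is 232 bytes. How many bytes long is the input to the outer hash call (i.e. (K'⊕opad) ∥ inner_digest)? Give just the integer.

176

Key is 218 > 128 bytes, so it is hashed to 48 bytes then zero-padded to 128: |K'| = 128.
Outer input = (K'⊕opad) ∥ H(inner) → 128 + 48 = 176 bytes.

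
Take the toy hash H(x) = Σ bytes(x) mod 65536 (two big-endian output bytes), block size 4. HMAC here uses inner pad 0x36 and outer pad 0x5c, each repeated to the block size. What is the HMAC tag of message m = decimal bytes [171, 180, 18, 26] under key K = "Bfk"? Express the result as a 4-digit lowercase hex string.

01cf

Key "Bfk" = 42 66 6b is 3 bytes ≤ B = 4; zero-pad to 4 bytes: K' = 42 66 6b 00.
K' ⊕ ipad = 74 50 5d 36.  K' ⊕ opad = 1e 3a 37 5c.
Inner input = (K'⊕ipad) ∥ m = 74 50 5d 36 ∥ ab b4 12 1a.
Inner hash: sum = 116+80+93+54+171+180+18+26 = 738 → 02 e2.
Outer input = (K'⊕opad) ∥ inner = 1e 3a 37 5c ∥ 02 e2.
Outer hash (tag): sum = 30+58+55+92+2+226 = 463 → 01 cf.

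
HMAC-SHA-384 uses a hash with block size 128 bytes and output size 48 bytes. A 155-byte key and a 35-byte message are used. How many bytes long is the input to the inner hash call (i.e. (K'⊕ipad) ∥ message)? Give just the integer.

163

Key is 155 > 128 bytes, so it is hashed to 48 bytes then zero-padded to 128: |K'| = 128.
Inner input = (K'⊕ipad) ∥ m → 128 + 35 = 163 bytes.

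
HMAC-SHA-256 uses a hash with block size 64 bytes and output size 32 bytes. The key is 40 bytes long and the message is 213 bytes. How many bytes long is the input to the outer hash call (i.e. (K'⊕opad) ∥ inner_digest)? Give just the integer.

Key is 40 ≤ 64 bytes, zero-padded: |K'| = 64.
Outer input = (K'⊕opad) ∥ H(inner) → 64 + 32 = 96 bytes.

96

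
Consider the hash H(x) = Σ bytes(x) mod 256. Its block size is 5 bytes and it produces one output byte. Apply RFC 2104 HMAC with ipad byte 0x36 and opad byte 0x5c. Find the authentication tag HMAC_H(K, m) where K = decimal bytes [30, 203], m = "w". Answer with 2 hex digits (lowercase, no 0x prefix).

2b

Key decimal bytes [30, 203] = 1e cb is 2 bytes ≤ B = 5; zero-pad to 5 bytes: K' = 1e cb 00 00 00.
K' ⊕ ipad = 28 fd 36 36 36.  K' ⊕ opad = 42 97 5c 5c 5c.
Inner input = (K'⊕ipad) ∥ m = 28 fd 36 36 36 ∥ 77.
Inner hash: sum = 40+253+54+54+54+119 = 574; mod 256 = 62 → 3e.
Outer input = (K'⊕opad) ∥ inner = 42 97 5c 5c 5c ∥ 3e.
Outer hash (tag): sum = 66+151+92+92+92+62 = 555; mod 256 = 43 → 2b.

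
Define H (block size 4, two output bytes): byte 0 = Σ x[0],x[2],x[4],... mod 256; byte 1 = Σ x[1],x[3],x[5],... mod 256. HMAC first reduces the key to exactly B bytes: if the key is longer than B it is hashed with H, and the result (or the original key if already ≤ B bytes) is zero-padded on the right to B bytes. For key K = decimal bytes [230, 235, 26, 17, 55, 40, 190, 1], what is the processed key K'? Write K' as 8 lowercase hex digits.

f5250000

|K| = 8 > B = 4, so first hash the key.
H(K): even-index sum = 501 mod 256 = 245; odd-index sum = 293 mod 256 = 37 → f5 25.
Zero-pad H(K) = f5 25 to 4 bytes: K' = f5 25 00 00.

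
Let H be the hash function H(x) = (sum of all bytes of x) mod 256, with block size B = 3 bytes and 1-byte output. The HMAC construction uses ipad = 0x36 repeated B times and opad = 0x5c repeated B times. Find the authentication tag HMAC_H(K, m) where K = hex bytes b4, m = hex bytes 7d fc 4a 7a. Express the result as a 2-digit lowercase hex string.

Key hex bytes b4 is 1 byte ≤ B = 3; zero-pad to 3 bytes: K' = b4 00 00.
K' ⊕ ipad = 82 36 36.  K' ⊕ opad = e8 5c 5c.
Inner input = (K'⊕ipad) ∥ m = 82 36 36 ∥ 7d fc 4a 7a.
Inner hash: sum = 130+54+54+125+252+74+122 = 811; mod 256 = 43 → 2b.
Outer input = (K'⊕opad) ∥ inner = e8 5c 5c ∥ 2b.
Outer hash (tag): sum = 232+92+92+43 = 459; mod 256 = 203 → cb.

cb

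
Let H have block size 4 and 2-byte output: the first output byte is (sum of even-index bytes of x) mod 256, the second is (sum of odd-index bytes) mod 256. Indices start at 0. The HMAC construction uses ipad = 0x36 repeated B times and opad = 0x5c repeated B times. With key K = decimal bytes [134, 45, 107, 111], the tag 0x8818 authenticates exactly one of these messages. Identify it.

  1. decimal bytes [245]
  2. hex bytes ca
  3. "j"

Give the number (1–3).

3

Key decimal bytes [134, 45, 107, 111] = 86 2d 6b 6f is exactly B = 4 bytes: K' = 86 2d 6b 6f.
K' ⊕ ipad = b0 1b 5d 59; K' ⊕ opad = da 71 37 33.
m1: inner = H(b0 1b 5d 59 f5) = 02 74; tag = H(da 71 37 33 02 74) = 1318
m2: inner = H(b0 1b 5d 59 ca) = d7 74; tag = H(da 71 37 33 d7 74) = e818
m3: inner = H(b0 1b 5d 59 6a) = 77 74; tag = H(da 71 37 33 77 74) = 8818 ← matches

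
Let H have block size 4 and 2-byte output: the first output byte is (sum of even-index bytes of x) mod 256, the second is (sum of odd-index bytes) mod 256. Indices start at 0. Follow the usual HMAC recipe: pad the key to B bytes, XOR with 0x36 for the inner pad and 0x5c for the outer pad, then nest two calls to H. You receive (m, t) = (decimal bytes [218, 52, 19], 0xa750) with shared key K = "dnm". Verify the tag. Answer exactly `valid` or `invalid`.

invalid

Key "dnm" = 64 6e 6d is 3 bytes ≤ B = 4; zero-pad to 4 bytes: K' = 64 6e 6d 00.
K' ⊕ ipad = 52 58 5b 36; K' ⊕ opad = 38 32 31 5c.
Inner hash: even-index sum = 410 mod 256 = 154; odd-index sum = 194 mod 256 = 194 → 9a c2.
Outer hash (recomputed tag): even-index sum = 259 mod 256 = 3; odd-index sum = 336 mod 256 = 80 → 03 50.
Recomputed tag = 0350; claimed = a750 → mismatch.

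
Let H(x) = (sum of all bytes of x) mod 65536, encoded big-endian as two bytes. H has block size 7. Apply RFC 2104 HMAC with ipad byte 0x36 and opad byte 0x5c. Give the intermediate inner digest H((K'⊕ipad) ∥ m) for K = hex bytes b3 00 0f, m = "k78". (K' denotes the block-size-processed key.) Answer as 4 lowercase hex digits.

Key hex bytes b3 00 0f is 3 bytes ≤ B = 7; zero-pad to 7 bytes: K' = b3 00 0f 00 00 00 00.
K' ⊕ ipad = 85 36 39 36 36 36 36.
Inner input = 85 36 39 36 36 36 36 ∥ 6b 37 38.
Inner hash: sum = 133+54+57+54+54+54+54+107+55+56 = 678 → 02 a6.

02a6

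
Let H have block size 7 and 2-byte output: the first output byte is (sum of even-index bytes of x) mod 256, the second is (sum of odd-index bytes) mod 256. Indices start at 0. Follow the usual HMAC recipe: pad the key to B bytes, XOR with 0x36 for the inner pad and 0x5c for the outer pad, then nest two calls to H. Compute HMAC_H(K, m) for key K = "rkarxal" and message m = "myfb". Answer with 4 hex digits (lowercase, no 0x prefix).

8ac0

Key "rkarxal" = 72 6b 61 72 78 61 6c is exactly B = 7 bytes: K' = 72 6b 61 72 78 61 6c.
K' ⊕ ipad = 44 5d 57 44 4e 57 5a.  K' ⊕ opad = 2e 37 3d 2e 24 3d 30.
Inner input = (K'⊕ipad) ∥ m = 44 5d 57 44 4e 57 5a ∥ 6d 79 66 62.
Inner hash: even-index sum = 542 mod 256 = 30; odd-index sum = 459 mod 256 = 203 → 1e cb.
Outer input = (K'⊕opad) ∥ inner = 2e 37 3d 2e 24 3d 30 ∥ 1e cb.
Outer hash (tag): even-index sum = 394 mod 256 = 138; odd-index sum = 192 mod 256 = 192 → 8a c0.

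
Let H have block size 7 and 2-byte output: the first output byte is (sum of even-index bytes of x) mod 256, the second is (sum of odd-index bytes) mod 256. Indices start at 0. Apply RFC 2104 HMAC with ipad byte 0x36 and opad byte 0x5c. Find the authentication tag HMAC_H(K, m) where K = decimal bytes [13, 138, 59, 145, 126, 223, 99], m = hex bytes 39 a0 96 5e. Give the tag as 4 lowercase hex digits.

3409

Key decimal bytes [13, 138, 59, 145, 126, 223, 99] = 0d 8a 3b 91 7e df 63 is exactly B = 7 bytes: K' = 0d 8a 3b 91 7e df 63.
K' ⊕ ipad = 3b bc 0d a7 48 e9 55.  K' ⊕ opad = 51 d6 67 cd 22 83 3f.
Inner input = (K'⊕ipad) ∥ m = 3b bc 0d a7 48 e9 55 ∥ 39 a0 96 5e.
Inner hash: even-index sum = 483 mod 256 = 227; odd-index sum = 795 mod 256 = 27 → e3 1b.
Outer input = (K'⊕opad) ∥ inner = 51 d6 67 cd 22 83 3f ∥ e3 1b.
Outer hash (tag): even-index sum = 308 mod 256 = 52; odd-index sum = 777 mod 256 = 9 → 34 09.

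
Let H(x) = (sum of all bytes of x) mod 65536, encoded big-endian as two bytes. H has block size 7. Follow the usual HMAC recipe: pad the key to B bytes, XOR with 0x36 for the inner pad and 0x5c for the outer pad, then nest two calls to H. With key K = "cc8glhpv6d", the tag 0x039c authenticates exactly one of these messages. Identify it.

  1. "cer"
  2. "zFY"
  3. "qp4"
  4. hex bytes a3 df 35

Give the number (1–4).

Key "cc8glhpv6d" = 63 63 38 67 6c 68 70 76 36 64 is 10 bytes > B = 7, so hash it first: H(key) = 03 b9, then zero-pad to 7 bytes: K' = 03 b9 00 00 00 00 00.
K' ⊕ ipad = 35 8f 36 36 36 36 36; K' ⊕ opad = 5f e5 5c 5c 5c 5c 5c.
m1: inner = H(35 8f 36 36 36 36 36 63 65 72) = 03 0c; tag = H(5f e5 5c 5c 5c 5c 5c 03 0c) = 031f
m2: inner = H(35 8f 36 36 36 36 36 7a 46 59) = 02 eb; tag = H(5f e5 5c 5c 5c 5c 5c 02 eb) = 03fd
m3: inner = H(35 8f 36 36 36 36 36 71 70 34) = 02 e7; tag = H(5f e5 5c 5c 5c 5c 5c 02 e7) = 03f9
m4: inner = H(35 8f 36 36 36 36 36 a3 df 35) = 03 89; tag = H(5f e5 5c 5c 5c 5c 5c 03 89) = 039c ← matches

4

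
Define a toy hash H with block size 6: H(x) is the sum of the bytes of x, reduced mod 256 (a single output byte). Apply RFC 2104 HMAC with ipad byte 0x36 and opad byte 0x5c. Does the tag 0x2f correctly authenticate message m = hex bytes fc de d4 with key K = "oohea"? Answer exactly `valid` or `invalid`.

invalid

Key "oohea" = 6f 6f 68 65 61 is 5 bytes ≤ B = 6; zero-pad to 6 bytes: K' = 6f 6f 68 65 61 00.
K' ⊕ ipad = 59 59 5e 53 57 36; K' ⊕ opad = 33 33 34 39 3d 5c.
Inner hash: sum = 89+89+94+83+87+54+252+222+212 = 1182; mod 256 = 158 → 9e.
Outer hash (recomputed tag): sum = 51+51+52+57+61+92+158 = 522; mod 256 = 10 → 0a.
Recomputed tag = 0a; claimed = 2f → mismatch.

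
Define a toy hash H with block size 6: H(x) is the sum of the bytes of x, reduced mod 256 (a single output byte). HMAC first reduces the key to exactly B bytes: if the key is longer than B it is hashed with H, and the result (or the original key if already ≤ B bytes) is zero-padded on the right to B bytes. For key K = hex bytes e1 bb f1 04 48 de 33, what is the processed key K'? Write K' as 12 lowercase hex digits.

|K| = 7 > B = 6, so first hash the key.
H(K): sum = 225+187+241+4+72+222+51 = 1002; mod 256 = 234 → ea.
Zero-pad H(K) = ea to 6 bytes: K' = ea 00 00 00 00 00.

ea0000000000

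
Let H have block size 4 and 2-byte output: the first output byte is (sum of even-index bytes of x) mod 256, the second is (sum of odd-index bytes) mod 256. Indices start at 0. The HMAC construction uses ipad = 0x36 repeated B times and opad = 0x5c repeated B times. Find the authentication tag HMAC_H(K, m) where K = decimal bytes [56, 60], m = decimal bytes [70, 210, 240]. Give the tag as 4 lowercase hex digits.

Key decimal bytes [56, 60] = 38 3c is 2 bytes ≤ B = 4; zero-pad to 4 bytes: K' = 38 3c 00 00.
K' ⊕ ipad = 0e 0a 36 36.  K' ⊕ opad = 64 60 5c 5c.
Inner input = (K'⊕ipad) ∥ m = 0e 0a 36 36 ∥ 46 d2 f0.
Inner hash: even-index sum = 378 mod 256 = 122; odd-index sum = 274 mod 256 = 18 → 7a 12.
Outer input = (K'⊕opad) ∥ inner = 64 60 5c 5c ∥ 7a 12.
Outer hash (tag): even-index sum = 314 mod 256 = 58; odd-index sum = 206 mod 256 = 206 → 3a ce.

3ace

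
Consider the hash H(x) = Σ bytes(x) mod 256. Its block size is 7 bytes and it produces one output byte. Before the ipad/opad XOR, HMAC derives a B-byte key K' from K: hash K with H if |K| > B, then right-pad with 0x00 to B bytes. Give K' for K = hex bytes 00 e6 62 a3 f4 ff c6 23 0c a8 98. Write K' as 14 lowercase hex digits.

13000000000000

|K| = 11 > B = 7, so first hash the key.
H(K): sum = 0+230+98+163+244+255+198+35+12+168+152 = 1555; mod 256 = 19 → 13.
Zero-pad H(K) = 13 to 7 bytes: K' = 13 00 00 00 00 00 00.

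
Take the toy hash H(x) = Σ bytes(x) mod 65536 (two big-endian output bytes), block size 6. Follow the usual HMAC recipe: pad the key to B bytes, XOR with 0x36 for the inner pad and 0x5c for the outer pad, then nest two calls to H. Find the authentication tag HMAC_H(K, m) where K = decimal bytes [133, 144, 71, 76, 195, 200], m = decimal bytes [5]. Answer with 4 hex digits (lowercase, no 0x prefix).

0343

Key decimal bytes [133, 144, 71, 76, 195, 200] = 85 90 47 4c c3 c8 is exactly B = 6 bytes: K' = 85 90 47 4c c3 c8.
K' ⊕ ipad = b3 a6 71 7a f5 fe.  K' ⊕ opad = d9 cc 1b 10 9f 94.
Inner input = (K'⊕ipad) ∥ m = b3 a6 71 7a f5 fe ∥ 05.
Inner hash: sum = 179+166+113+122+245+254+5 = 1084 → 04 3c.
Outer input = (K'⊕opad) ∥ inner = d9 cc 1b 10 9f 94 ∥ 04 3c.
Outer hash (tag): sum = 217+204+27+16+159+148+4+60 = 835 → 03 43.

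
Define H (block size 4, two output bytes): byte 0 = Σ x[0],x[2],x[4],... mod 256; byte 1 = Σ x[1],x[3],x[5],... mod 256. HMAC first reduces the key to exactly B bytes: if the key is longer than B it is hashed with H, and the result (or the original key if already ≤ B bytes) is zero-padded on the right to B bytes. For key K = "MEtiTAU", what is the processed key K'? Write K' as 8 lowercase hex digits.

|K| = 7 > B = 4, so first hash the key.
H(K): even-index sum = 362 mod 256 = 106; odd-index sum = 239 mod 256 = 239 → 6a ef.
Zero-pad H(K) = 6a ef to 4 bytes: K' = 6a ef 00 00.

6aef0000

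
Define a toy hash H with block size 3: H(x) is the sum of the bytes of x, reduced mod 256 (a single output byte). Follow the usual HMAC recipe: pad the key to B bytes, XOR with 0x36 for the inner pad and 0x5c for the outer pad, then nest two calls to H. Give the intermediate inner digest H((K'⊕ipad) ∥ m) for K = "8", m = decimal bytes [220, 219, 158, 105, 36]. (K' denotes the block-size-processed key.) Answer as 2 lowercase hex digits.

5c

Key "8" = 38 is 1 byte ≤ B = 3; zero-pad to 3 bytes: K' = 38 00 00.
K' ⊕ ipad = 0e 36 36.
Inner input = 0e 36 36 ∥ dc db 9e 69 24.
Inner hash: sum = 14+54+54+220+219+158+105+36 = 860; mod 256 = 92 → 5c.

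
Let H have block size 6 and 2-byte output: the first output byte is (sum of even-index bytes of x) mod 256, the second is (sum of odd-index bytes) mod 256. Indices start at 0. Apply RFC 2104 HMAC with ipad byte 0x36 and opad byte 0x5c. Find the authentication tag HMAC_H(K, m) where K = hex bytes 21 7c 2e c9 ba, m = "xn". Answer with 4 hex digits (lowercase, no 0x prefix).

Key hex bytes 21 7c 2e c9 ba is 5 bytes ≤ B = 6; zero-pad to 6 bytes: K' = 21 7c 2e c9 ba 00.
K' ⊕ ipad = 17 4a 18 ff 8c 36.  K' ⊕ opad = 7d 20 72 95 e6 5c.
Inner input = (K'⊕ipad) ∥ m = 17 4a 18 ff 8c 36 ∥ 78 6e.
Inner hash: even-index sum = 307 mod 256 = 51; odd-index sum = 493 mod 256 = 237 → 33 ed.
Outer input = (K'⊕opad) ∥ inner = 7d 20 72 95 e6 5c ∥ 33 ed.
Outer hash (tag): even-index sum = 520 mod 256 = 8; odd-index sum = 510 mod 256 = 254 → 08 fe.

08fe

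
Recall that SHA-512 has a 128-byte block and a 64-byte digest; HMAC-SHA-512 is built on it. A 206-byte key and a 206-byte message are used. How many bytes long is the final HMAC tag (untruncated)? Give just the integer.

The tag is one SHA-512 digest: 64 bytes.

64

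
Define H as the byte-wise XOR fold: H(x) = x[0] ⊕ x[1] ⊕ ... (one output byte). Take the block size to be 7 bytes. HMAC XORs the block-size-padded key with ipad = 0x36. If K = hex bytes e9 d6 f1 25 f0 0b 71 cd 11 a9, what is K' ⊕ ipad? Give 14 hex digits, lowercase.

Key hex bytes e9 d6 f1 25 f0 0b 71 cd 11 a9 is 10 bytes > B = 7, so hash it first: H(key) = 14, then zero-pad to 7 bytes: K' = 14 00 00 00 00 00 00.
XOR each byte with 0x36: 14⊕36=22, 00⊕36=36, 00⊕36=36, 00⊕36=36, 00⊕36=36, 00⊕36=36, 00⊕36=36.

22363636363636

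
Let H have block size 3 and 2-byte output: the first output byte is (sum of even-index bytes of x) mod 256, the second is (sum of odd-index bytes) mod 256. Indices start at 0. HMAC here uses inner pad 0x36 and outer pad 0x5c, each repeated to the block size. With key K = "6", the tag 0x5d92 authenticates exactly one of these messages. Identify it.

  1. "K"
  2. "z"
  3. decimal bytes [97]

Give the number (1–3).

Key "6" = 36 is 1 byte ≤ B = 3; zero-pad to 3 bytes: K' = 36 00 00.
K' ⊕ ipad = 00 36 36; K' ⊕ opad = 6a 5c 5c.
m1: inner = H(00 36 36 4b) = 36 81; tag = H(6a 5c 5c 36 81) = 4792
m2: inner = H(00 36 36 7a) = 36 b0; tag = H(6a 5c 5c 36 b0) = 7692
m3: inner = H(00 36 36 61) = 36 97; tag = H(6a 5c 5c 36 97) = 5d92 ← matches

3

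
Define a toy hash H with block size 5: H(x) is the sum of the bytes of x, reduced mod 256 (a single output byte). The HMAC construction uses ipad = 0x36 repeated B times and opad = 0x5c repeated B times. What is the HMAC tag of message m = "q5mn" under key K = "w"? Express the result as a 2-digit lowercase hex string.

Key "w" = 77 is 1 byte ≤ B = 5; zero-pad to 5 bytes: K' = 77 00 00 00 00.
K' ⊕ ipad = 41 36 36 36 36.  K' ⊕ opad = 2b 5c 5c 5c 5c.
Inner input = (K'⊕ipad) ∥ m = 41 36 36 36 36 ∥ 71 35 6d 6e.
Inner hash: sum = 65+54+54+54+54+113+53+109+110 = 666; mod 256 = 154 → 9a.
Outer input = (K'⊕opad) ∥ inner = 2b 5c 5c 5c 5c ∥ 9a.
Outer hash (tag): sum = 43+92+92+92+92+154 = 565; mod 256 = 53 → 35.

35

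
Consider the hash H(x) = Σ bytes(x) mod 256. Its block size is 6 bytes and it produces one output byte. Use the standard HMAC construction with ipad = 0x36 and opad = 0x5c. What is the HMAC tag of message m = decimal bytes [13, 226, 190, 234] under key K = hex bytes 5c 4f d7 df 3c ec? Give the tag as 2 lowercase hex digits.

Key hex bytes 5c 4f d7 df 3c ec is exactly B = 6 bytes: K' = 5c 4f d7 df 3c ec.
K' ⊕ ipad = 6a 79 e1 e9 0a da.  K' ⊕ opad = 00 13 8b 83 60 b0.
Inner input = (K'⊕ipad) ∥ m = 6a 79 e1 e9 0a da ∥ 0d e2 be ea.
Inner hash: sum = 106+121+225+233+10+218+13+226+190+234 = 1576; mod 256 = 40 → 28.
Outer input = (K'⊕opad) ∥ inner = 00 13 8b 83 60 b0 ∥ 28.
Outer hash (tag): sum = 0+19+139+131+96+176+40 = 601; mod 256 = 89 → 59.

59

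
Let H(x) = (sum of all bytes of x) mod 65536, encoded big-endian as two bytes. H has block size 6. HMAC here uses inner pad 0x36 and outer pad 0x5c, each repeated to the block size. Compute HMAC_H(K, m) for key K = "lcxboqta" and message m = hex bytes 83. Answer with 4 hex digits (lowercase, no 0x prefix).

Key "lcxboqta" = 6c 63 78 62 6f 71 74 61 is 8 bytes > B = 6, so hash it first: H(key) = 03 5e, then zero-pad to 6 bytes: K' = 03 5e 00 00 00 00.
K' ⊕ ipad = 35 68 36 36 36 36.  K' ⊕ opad = 5f 02 5c 5c 5c 5c.
Inner input = (K'⊕ipad) ∥ m = 35 68 36 36 36 36 ∥ 83.
Inner hash: sum = 53+104+54+54+54+54+131 = 504 → 01 f8.
Outer input = (K'⊕opad) ∥ inner = 5f 02 5c 5c 5c 5c ∥ 01 f8.
Outer hash (tag): sum = 95+2+92+92+92+92+1+248 = 714 → 02 ca.

02ca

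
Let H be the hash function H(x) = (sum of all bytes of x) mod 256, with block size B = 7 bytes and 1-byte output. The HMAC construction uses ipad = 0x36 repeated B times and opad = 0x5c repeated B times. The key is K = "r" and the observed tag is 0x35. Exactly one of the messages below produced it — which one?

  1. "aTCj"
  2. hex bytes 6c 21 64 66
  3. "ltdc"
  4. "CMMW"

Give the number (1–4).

2

Key "r" = 72 is 1 byte ≤ B = 7; zero-pad to 7 bytes: K' = 72 00 00 00 00 00 00.
K' ⊕ ipad = 44 36 36 36 36 36 36; K' ⊕ opad = 2e 5c 5c 5c 5c 5c 5c.
m1: inner = H(44 36 36 36 36 36 36 61 54 43 6a) = ea; tag = H(2e 5c 5c 5c 5c 5c 5c ea) = 40
m2: inner = H(44 36 36 36 36 36 36 6c 21 64 66) = df; tag = H(2e 5c 5c 5c 5c 5c 5c df) = 35 ← matches
m3: inner = H(44 36 36 36 36 36 36 6c 74 64 63) = 2f; tag = H(2e 5c 5c 5c 5c 5c 5c 2f) = 85
m4: inner = H(44 36 36 36 36 36 36 43 4d 4d 57) = bc; tag = H(2e 5c 5c 5c 5c 5c 5c bc) = 12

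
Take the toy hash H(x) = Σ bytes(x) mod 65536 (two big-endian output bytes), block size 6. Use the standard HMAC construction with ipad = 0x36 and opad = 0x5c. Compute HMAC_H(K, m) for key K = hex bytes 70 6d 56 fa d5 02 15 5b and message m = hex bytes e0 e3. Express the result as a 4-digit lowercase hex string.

Key hex bytes 70 6d 56 fa d5 02 15 5b is 8 bytes > B = 6, so hash it first: H(key) = 03 74, then zero-pad to 6 bytes: K' = 03 74 00 00 00 00.
K' ⊕ ipad = 35 42 36 36 36 36.  K' ⊕ opad = 5f 28 5c 5c 5c 5c.
Inner input = (K'⊕ipad) ∥ m = 35 42 36 36 36 36 ∥ e0 e3.
Inner hash: sum = 53+66+54+54+54+54+224+227 = 786 → 03 12.
Outer input = (K'⊕opad) ∥ inner = 5f 28 5c 5c 5c 5c ∥ 03 12.
Outer hash (tag): sum = 95+40+92+92+92+92+3+18 = 524 → 02 0c.

020c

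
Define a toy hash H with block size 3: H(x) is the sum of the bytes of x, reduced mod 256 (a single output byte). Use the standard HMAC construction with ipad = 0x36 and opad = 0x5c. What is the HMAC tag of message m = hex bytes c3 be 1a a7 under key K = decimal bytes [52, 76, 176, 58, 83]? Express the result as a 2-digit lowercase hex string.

d2

Key decimal bytes [52, 76, 176, 58, 83] = 34 4c b0 3a 53 is 5 bytes > B = 3, so hash it first: H(key) = bd, then zero-pad to 3 bytes: K' = bd 00 00.
K' ⊕ ipad = 8b 36 36.  K' ⊕ opad = e1 5c 5c.
Inner input = (K'⊕ipad) ∥ m = 8b 36 36 ∥ c3 be 1a a7.
Inner hash: sum = 139+54+54+195+190+26+167 = 825; mod 256 = 57 → 39.
Outer input = (K'⊕opad) ∥ inner = e1 5c 5c ∥ 39.
Outer hash (tag): sum = 225+92+92+57 = 466; mod 256 = 210 → d2.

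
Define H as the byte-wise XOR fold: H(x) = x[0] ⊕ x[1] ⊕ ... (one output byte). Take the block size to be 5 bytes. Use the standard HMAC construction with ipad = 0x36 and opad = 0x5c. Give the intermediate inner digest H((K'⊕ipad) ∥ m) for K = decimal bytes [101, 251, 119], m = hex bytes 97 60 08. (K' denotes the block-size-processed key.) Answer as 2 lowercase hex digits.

Key decimal bytes [101, 251, 119] = 65 fb 77 is 3 bytes ≤ B = 5; zero-pad to 5 bytes: K' = 65 fb 77 00 00.
K' ⊕ ipad = 53 cd 41 36 36.
Inner input = 53 cd 41 36 36 ∥ 97 60 08.
Inner hash: XOR 53⊕cd⊕41⊕36⊕36⊕97⊕60⊕08 = 20.

20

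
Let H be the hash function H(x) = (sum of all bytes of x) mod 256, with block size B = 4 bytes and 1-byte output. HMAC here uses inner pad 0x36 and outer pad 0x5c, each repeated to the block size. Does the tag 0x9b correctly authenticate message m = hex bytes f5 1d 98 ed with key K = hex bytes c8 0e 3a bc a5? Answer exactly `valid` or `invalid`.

Key hex bytes c8 0e 3a bc a5 is 5 bytes > B = 4, so hash it first: H(key) = 71, then zero-pad to 4 bytes: K' = 71 00 00 00.
K' ⊕ ipad = 47 36 36 36; K' ⊕ opad = 2d 5c 5c 5c.
Inner hash: sum = 71+54+54+54+245+29+152+237 = 896; mod 256 = 128 → 80.
Outer hash (recomputed tag): sum = 45+92+92+92+128 = 449; mod 256 = 193 → c1.
Recomputed tag = c1; claimed = 9b → mismatch.

invalid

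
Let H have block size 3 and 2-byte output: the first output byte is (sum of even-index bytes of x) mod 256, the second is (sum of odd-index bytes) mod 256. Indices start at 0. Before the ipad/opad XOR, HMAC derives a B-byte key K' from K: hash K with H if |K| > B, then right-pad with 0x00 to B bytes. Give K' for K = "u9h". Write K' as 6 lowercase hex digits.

753968

Key "u9h" = 75 39 68 is exactly B = 3 bytes: K' = 75 39 68.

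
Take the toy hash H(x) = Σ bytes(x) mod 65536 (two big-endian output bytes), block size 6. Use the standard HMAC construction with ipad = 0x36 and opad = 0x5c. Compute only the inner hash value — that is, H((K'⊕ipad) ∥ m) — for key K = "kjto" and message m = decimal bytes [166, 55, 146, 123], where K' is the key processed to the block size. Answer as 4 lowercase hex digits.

Key "kjto" = 6b 6a 74 6f is 4 bytes ≤ B = 6; zero-pad to 6 bytes: K' = 6b 6a 74 6f 00 00.
K' ⊕ ipad = 5d 5c 42 59 36 36.
Inner input = 5d 5c 42 59 36 36 ∥ a6 37 92 7b.
Inner hash: sum = 93+92+66+89+54+54+166+55+146+123 = 938 → 03 aa.

03aa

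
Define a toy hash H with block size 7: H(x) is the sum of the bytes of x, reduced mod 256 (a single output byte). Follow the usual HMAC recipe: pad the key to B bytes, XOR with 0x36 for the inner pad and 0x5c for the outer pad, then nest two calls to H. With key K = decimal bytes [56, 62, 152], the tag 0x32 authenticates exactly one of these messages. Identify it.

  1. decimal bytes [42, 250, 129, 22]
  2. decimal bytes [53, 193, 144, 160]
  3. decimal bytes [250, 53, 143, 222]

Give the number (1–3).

3

Key decimal bytes [56, 62, 152] = 38 3e 98 is 3 bytes ≤ B = 7; zero-pad to 7 bytes: K' = 38 3e 98 00 00 00 00.
K' ⊕ ipad = 0e 08 ae 36 36 36 36; K' ⊕ opad = 64 62 c4 5c 5c 5c 5c.
m1: inner = H(0e 08 ae 36 36 36 36 2a fa 81 16) = 57; tag = H(64 62 c4 5c 5c 5c 5c 57) = 51
m2: inner = H(0e 08 ae 36 36 36 36 35 c1 90 a0) = c2; tag = H(64 62 c4 5c 5c 5c 5c c2) = bc
m3: inner = H(0e 08 ae 36 36 36 36 fa 35 8f de) = 38; tag = H(64 62 c4 5c 5c 5c 5c 38) = 32 ← matches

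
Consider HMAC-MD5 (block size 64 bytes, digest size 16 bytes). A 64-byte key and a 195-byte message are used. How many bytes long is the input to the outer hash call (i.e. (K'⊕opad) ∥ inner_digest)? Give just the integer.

80

Key is 64 ≤ 64 bytes, zero-padded: |K'| = 64.
Outer input = (K'⊕opad) ∥ H(inner) → 64 + 16 = 80 bytes.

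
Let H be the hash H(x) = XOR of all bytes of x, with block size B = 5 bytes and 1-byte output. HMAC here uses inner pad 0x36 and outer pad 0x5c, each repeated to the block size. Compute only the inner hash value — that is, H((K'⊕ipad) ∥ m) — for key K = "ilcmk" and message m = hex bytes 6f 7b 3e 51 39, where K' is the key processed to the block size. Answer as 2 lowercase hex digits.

14

Key "ilcmk" = 69 6c 63 6d 6b is exactly B = 5 bytes: K' = 69 6c 63 6d 6b.
K' ⊕ ipad = 5f 5a 55 5b 5d.
Inner input = 5f 5a 55 5b 5d ∥ 6f 7b 3e 51 39.
Inner hash: XOR 5f⊕5a⊕55⊕5b⊕5d⊕6f⊕7b⊕3e⊕51⊕39 = 14.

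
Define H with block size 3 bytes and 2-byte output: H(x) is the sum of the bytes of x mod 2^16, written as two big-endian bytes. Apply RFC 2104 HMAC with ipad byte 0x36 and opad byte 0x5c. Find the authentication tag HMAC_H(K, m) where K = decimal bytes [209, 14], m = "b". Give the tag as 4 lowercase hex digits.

Key decimal bytes [209, 14] = d1 0e is 2 bytes ≤ B = 3; zero-pad to 3 bytes: K' = d1 0e 00.
K' ⊕ ipad = e7 38 36.  K' ⊕ opad = 8d 52 5c.
Inner input = (K'⊕ipad) ∥ m = e7 38 36 ∥ 62.
Inner hash: sum = 231+56+54+98 = 439 → 01 b7.
Outer input = (K'⊕opad) ∥ inner = 8d 52 5c ∥ 01 b7.
Outer hash (tag): sum = 141+82+92+1+183 = 499 → 01 f3.

01f3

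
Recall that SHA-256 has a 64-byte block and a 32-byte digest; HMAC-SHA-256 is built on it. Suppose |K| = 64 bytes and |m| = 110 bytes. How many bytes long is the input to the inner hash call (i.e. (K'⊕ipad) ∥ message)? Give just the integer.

Key is 64 ≤ 64 bytes, zero-padded: |K'| = 64.
Inner input = (K'⊕ipad) ∥ m → 64 + 110 = 174 bytes.

174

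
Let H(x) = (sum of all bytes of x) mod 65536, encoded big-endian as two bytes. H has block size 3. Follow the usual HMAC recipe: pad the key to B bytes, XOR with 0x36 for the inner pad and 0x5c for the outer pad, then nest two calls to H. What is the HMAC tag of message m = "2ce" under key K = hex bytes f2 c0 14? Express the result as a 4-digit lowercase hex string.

026a

Key hex bytes f2 c0 14 is exactly B = 3 bytes: K' = f2 c0 14.
K' ⊕ ipad = c4 f6 22.  K' ⊕ opad = ae 9c 48.
Inner input = (K'⊕ipad) ∥ m = c4 f6 22 ∥ 32 63 65.
Inner hash: sum = 196+246+34+50+99+101 = 726 → 02 d6.
Outer input = (K'⊕opad) ∥ inner = ae 9c 48 ∥ 02 d6.
Outer hash (tag): sum = 174+156+72+2+214 = 618 → 02 6a.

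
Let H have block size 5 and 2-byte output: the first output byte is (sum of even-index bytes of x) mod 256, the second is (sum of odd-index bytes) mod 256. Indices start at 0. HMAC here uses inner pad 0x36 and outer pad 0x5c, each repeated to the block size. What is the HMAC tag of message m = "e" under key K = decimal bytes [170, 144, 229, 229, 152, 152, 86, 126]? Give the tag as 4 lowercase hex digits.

31ea

Key decimal bytes [170, 144, 229, 229, 152, 152, 86, 126] = aa 90 e5 e5 98 98 56 7e is 8 bytes > B = 5, so hash it first: H(key) = 7d 8b, then zero-pad to 5 bytes: K' = 7d 8b 00 00 00.
K' ⊕ ipad = 4b bd 36 36 36.  K' ⊕ opad = 21 d7 5c 5c 5c.
Inner input = (K'⊕ipad) ∥ m = 4b bd 36 36 36 ∥ 65.
Inner hash: even-index sum = 183 mod 256 = 183; odd-index sum = 344 mod 256 = 88 → b7 58.
Outer input = (K'⊕opad) ∥ inner = 21 d7 5c 5c 5c ∥ b7 58.
Outer hash (tag): even-index sum = 305 mod 256 = 49; odd-index sum = 490 mod 256 = 234 → 31 ea.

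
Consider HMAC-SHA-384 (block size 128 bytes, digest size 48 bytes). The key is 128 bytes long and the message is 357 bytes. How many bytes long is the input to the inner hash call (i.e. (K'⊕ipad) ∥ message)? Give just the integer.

485

Key is 128 ≤ 128 bytes, zero-padded: |K'| = 128.
Inner input = (K'⊕ipad) ∥ m → 128 + 357 = 485 bytes.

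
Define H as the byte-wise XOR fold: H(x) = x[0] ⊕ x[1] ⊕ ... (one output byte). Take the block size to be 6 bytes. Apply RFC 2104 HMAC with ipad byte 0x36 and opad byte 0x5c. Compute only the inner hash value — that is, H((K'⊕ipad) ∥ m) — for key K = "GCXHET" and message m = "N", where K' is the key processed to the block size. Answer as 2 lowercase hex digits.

Key "GCXHET" = 47 43 58 48 45 54 is exactly B = 6 bytes: K' = 47 43 58 48 45 54.
K' ⊕ ipad = 71 75 6e 7e 73 62.
Inner input = 71 75 6e 7e 73 62 ∥ 4e.
Inner hash: XOR 71⊕75⊕6e⊕7e⊕73⊕62⊕4e = 4b.

4b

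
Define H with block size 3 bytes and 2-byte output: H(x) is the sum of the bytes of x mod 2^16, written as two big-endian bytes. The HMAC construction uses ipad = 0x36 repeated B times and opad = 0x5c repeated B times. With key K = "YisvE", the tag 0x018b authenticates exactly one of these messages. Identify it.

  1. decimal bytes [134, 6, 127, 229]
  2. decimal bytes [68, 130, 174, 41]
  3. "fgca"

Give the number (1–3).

1

Key "YisvE" = 59 69 73 76 45 is 5 bytes > B = 3, so hash it first: H(key) = 01 f0, then zero-pad to 3 bytes: K' = 01 f0 00.
K' ⊕ ipad = 37 c6 36; K' ⊕ opad = 5d ac 5c.
m1: inner = H(37 c6 36 86 06 7f e5) = 03 23; tag = H(5d ac 5c 03 23) = 018b ← matches
m2: inner = H(37 c6 36 44 82 ae 29) = 02 d0; tag = H(5d ac 5c 02 d0) = 0237
m3: inner = H(37 c6 36 66 67 63 61) = 02 c4; tag = H(5d ac 5c 02 c4) = 022b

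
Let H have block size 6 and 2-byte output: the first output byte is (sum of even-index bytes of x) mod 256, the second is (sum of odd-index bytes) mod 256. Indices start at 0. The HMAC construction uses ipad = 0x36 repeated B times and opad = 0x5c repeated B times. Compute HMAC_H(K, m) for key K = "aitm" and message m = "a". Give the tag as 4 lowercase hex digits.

Key "aitm" = 61 69 74 6d is 4 bytes ≤ B = 6; zero-pad to 6 bytes: K' = 61 69 74 6d 00 00.
K' ⊕ ipad = 57 5f 42 5b 36 36.  K' ⊕ opad = 3d 35 28 31 5c 5c.
Inner input = (K'⊕ipad) ∥ m = 57 5f 42 5b 36 36 ∥ 61.
Inner hash: even-index sum = 304 mod 256 = 48; odd-index sum = 240 mod 256 = 240 → 30 f0.
Outer input = (K'⊕opad) ∥ inner = 3d 35 28 31 5c 5c ∥ 30 f0.
Outer hash (tag): even-index sum = 241 mod 256 = 241; odd-index sum = 434 mod 256 = 178 → f1 b2.

f1b2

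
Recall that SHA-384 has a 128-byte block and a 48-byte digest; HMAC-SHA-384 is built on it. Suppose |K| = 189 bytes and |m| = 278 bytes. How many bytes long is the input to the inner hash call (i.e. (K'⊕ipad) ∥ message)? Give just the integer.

Key is 189 > 128 bytes, so it is hashed to 48 bytes then zero-padded to 128: |K'| = 128.
Inner input = (K'⊕ipad) ∥ m → 128 + 278 = 406 bytes.

406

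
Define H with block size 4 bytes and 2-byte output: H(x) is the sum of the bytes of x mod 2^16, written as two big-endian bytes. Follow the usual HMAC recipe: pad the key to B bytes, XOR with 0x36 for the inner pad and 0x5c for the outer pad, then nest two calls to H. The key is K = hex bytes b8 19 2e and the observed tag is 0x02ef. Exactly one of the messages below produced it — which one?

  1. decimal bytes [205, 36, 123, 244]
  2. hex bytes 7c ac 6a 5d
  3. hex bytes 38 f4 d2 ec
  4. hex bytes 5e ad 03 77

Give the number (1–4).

3

Key hex bytes b8 19 2e is 3 bytes ≤ B = 4; zero-pad to 4 bytes: K' = b8 19 2e 00.
K' ⊕ ipad = 8e 2f 18 36; K' ⊕ opad = e4 45 72 5c.
m1: inner = H(8e 2f 18 36 cd 24 7b f4) = 03 6b; tag = H(e4 45 72 5c 03 6b) = 0265
m2: inner = H(8e 2f 18 36 7c ac 6a 5d) = 02 fa; tag = H(e4 45 72 5c 02 fa) = 02f3
m3: inner = H(8e 2f 18 36 38 f4 d2 ec) = 03 f5; tag = H(e4 45 72 5c 03 f5) = 02ef ← matches
m4: inner = H(8e 2f 18 36 5e ad 03 77) = 02 90; tag = H(e4 45 72 5c 02 90) = 0289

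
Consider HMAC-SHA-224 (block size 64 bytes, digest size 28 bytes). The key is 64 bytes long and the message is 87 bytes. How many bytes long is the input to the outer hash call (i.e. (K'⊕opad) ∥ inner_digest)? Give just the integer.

92

Key is 64 ≤ 64 bytes, zero-padded: |K'| = 64.
Outer input = (K'⊕opad) ∥ H(inner) → 64 + 28 = 92 bytes.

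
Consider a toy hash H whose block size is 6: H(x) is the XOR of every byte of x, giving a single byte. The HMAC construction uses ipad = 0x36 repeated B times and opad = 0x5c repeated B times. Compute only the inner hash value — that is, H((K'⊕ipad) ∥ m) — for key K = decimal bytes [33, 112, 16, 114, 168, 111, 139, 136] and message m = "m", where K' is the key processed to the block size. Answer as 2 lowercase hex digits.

9a

Key decimal bytes [33, 112, 16, 114, 168, 111, 139, 136] = 21 70 10 72 a8 6f 8b 88 is 8 bytes > B = 6, so hash it first: H(key) = f7, then zero-pad to 6 bytes: K' = f7 00 00 00 00 00.
K' ⊕ ipad = c1 36 36 36 36 36.
Inner input = c1 36 36 36 36 36 ∥ 6d.
Inner hash: XOR c1⊕36⊕36⊕36⊕36⊕36⊕6d = 9a.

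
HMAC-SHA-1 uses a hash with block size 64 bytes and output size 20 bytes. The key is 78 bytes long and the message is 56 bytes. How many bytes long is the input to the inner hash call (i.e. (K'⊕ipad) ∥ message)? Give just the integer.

Key is 78 > 64 bytes, so it is hashed to 20 bytes then zero-padded to 64: |K'| = 64.
Inner input = (K'⊕ipad) ∥ m → 64 + 56 = 120 bytes.

120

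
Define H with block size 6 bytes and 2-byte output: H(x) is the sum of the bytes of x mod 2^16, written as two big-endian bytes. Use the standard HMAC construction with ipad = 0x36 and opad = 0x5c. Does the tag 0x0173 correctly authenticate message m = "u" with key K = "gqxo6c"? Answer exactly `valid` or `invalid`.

valid

Key "gqxo6c" = 67 71 78 6f 36 63 is exactly B = 6 bytes: K' = 67 71 78 6f 36 63.
K' ⊕ ipad = 51 47 4e 59 00 55; K' ⊕ opad = 3b 2d 24 33 6a 3f.
Inner hash: sum = 81+71+78+89+0+85+117 = 521 → 02 09.
Outer hash (recomputed tag): sum = 59+45+36+51+106+63+2+9 = 371 → 01 73.
Recomputed tag = 0173; claimed = 0173 → match.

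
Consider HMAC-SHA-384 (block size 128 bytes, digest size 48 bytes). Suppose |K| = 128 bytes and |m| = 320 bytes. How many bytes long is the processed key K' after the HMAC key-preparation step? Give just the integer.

128

Key is 128 ≤ 128 bytes, zero-padded: |K'| = 128.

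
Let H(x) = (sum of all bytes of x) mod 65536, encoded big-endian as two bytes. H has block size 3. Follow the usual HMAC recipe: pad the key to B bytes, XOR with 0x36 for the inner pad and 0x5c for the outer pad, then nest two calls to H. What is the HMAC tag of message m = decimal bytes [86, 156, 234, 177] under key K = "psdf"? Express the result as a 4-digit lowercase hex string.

0242

Key "psdf" = 70 73 64 66 is 4 bytes > B = 3, so hash it first: H(key) = 01 ad, then zero-pad to 3 bytes: K' = 01 ad 00.
K' ⊕ ipad = 37 9b 36.  K' ⊕ opad = 5d f1 5c.
Inner input = (K'⊕ipad) ∥ m = 37 9b 36 ∥ 56 9c ea b1.
Inner hash: sum = 55+155+54+86+156+234+177 = 917 → 03 95.
Outer input = (K'⊕opad) ∥ inner = 5d f1 5c ∥ 03 95.
Outer hash (tag): sum = 93+241+92+3+149 = 578 → 02 42.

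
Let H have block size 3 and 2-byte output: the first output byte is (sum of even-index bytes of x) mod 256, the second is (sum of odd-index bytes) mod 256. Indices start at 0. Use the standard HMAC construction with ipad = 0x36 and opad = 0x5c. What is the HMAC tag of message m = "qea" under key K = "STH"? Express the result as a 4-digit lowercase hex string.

5750

Key "STH" = 53 54 48 is exactly B = 3 bytes: K' = 53 54 48.
K' ⊕ ipad = 65 62 7e.  K' ⊕ opad = 0f 08 14.
Inner input = (K'⊕ipad) ∥ m = 65 62 7e ∥ 71 65 61.
Inner hash: even-index sum = 328 mod 256 = 72; odd-index sum = 308 mod 256 = 52 → 48 34.
Outer input = (K'⊕opad) ∥ inner = 0f 08 14 ∥ 48 34.
Outer hash (tag): even-index sum = 87 mod 256 = 87; odd-index sum = 80 mod 256 = 80 → 57 50.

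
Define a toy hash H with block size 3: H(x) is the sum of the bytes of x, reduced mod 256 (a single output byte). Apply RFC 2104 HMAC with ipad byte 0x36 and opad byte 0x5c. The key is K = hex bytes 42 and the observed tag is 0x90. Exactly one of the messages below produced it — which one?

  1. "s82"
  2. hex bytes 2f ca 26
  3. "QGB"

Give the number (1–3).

Key hex bytes 42 is 1 byte ≤ B = 3; zero-pad to 3 bytes: K' = 42 00 00.
K' ⊕ ipad = 74 36 36; K' ⊕ opad = 1e 5c 5c.
m1: inner = H(74 36 36 73 38 32) = bd; tag = H(1e 5c 5c bd) = 93
m2: inner = H(74 36 36 2f ca 26) = ff; tag = H(1e 5c 5c ff) = d5
m3: inner = H(74 36 36 51 47 42) = ba; tag = H(1e 5c 5c ba) = 90 ← matches

3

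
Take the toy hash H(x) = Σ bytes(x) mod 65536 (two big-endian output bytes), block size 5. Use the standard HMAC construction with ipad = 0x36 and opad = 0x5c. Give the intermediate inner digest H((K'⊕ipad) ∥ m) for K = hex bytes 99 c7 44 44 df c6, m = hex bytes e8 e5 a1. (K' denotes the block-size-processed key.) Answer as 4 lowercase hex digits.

Key hex bytes 99 c7 44 44 df c6 is 6 bytes > B = 5, so hash it first: H(key) = 03 8d, then zero-pad to 5 bytes: K' = 03 8d 00 00 00.
K' ⊕ ipad = 35 bb 36 36 36.
Inner input = 35 bb 36 36 36 ∥ e8 e5 a1.
Inner hash: sum = 53+187+54+54+54+232+229+161 = 1024 → 04 00.

0400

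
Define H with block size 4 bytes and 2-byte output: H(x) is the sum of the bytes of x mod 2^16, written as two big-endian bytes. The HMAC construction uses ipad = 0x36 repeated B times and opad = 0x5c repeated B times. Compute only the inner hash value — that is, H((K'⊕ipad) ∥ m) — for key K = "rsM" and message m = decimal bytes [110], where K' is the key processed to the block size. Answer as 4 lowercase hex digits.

01a8

Key "rsM" = 72 73 4d is 3 bytes ≤ B = 4; zero-pad to 4 bytes: K' = 72 73 4d 00.
K' ⊕ ipad = 44 45 7b 36.
Inner input = 44 45 7b 36 ∥ 6e.
Inner hash: sum = 68+69+123+54+110 = 424 → 01 a8.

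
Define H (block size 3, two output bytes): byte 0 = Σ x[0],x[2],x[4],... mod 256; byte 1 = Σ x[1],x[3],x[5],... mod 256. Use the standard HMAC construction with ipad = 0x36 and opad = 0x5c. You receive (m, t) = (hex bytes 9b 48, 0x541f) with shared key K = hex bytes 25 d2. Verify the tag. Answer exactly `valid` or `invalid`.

Key hex bytes 25 d2 is 2 bytes ≤ B = 3; zero-pad to 3 bytes: K' = 25 d2 00.
K' ⊕ ipad = 13 e4 36; K' ⊕ opad = 79 8e 5c.
Inner hash: even-index sum = 145 mod 256 = 145; odd-index sum = 383 mod 256 = 127 → 91 7f.
Outer hash (recomputed tag): even-index sum = 340 mod 256 = 84; odd-index sum = 287 mod 256 = 31 → 54 1f.
Recomputed tag = 541f; claimed = 541f → match.

valid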